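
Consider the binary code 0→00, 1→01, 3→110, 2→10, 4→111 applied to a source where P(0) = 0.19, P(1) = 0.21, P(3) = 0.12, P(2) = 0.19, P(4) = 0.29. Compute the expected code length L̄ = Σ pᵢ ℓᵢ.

L̄ = Σ pᵢ·ℓᵢ = 0.19·2 + 0.21·2 + 0.12·3 + 0.19·2 + 0.29·3 = 2.41 bits/symbol.

2.41 bits/symbol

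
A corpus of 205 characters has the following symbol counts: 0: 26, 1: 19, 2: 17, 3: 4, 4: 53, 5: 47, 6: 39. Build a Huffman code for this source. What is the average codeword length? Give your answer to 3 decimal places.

2.615 bits/symbol

Probabilities are the counts divided by 205.
Repeatedly combine the two least-probable nodes; the expected code length is the sum of the merged weights.
merge 4/205 + 17/205 → 21/205
merge 19/205 + 21/205 → 8/41
merge 26/205 + 39/205 → 13/41
merge 8/41 + 47/205 → 87/205
merge 53/205 + 13/41 → 118/205
merge 87/205 + 118/205 → 1
L = 21/205 + 8/41 + 13/41 + 87/205 + 118/205 + 1 = 536/205 ≈ 2.615 bits/symbol.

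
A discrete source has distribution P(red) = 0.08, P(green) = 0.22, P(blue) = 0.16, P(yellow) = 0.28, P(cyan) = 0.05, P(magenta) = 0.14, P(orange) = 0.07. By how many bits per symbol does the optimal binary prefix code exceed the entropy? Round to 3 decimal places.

0.029 bits

Entropy H = −Σ p log₂ p ≈ 2.5911 bits.
Huffman merges: 1/20+7/100→3/25; 2/25+3/25→1/5; 7/50+4/25→3/10; 1/5+11/50→21/50; 7/25+3/10→29/50; 21/50+29/50→1. L = 131/50 ≈ 2.6200.
L − H = 2.6200 − 2.5911 = 0.029 bits.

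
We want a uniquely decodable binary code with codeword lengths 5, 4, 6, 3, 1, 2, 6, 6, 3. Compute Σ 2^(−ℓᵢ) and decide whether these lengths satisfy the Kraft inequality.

1.140625; no

With common denominator 2^6 = 64: Σ 2^(−ℓᵢ) = 2/64 + 4/64 + 1/64 + 8/64 + 32/64 + 16/64 + 1/64 + 1/64 + 8/64 = 73/64 = 1.140625.
Kraft's inequality requires Σ ≤ 1; here Σ = 1.140625 > 1, so no such prefix code exists.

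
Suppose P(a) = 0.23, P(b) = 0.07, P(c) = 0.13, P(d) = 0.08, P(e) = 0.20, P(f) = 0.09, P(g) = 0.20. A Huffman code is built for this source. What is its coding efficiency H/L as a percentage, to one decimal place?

Entropy H = −Σ p log₂ p ≈ 2.6718 bits.
Huffman merges: 7/100+2/25→3/20; 9/100+13/100→11/50; 3/20+1/5→7/20; 1/5+11/50→21/50; 23/100+7/20→29/50; 21/50+29/50→1. L = 68/25 ≈ 2.7200.
Efficiency = H/L = 2.6718/2.7200 = 98.2%.

98.2%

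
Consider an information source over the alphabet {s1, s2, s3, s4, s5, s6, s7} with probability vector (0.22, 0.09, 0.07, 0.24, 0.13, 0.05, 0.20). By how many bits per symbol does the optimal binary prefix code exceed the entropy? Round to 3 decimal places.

Entropy H = −Σ p log₂ p ≈ 2.6190 bits.
Huffman merges: 1/20+7/100→3/25; 9/100+3/25→21/100; 13/100+1/5→33/100; 21/100+11/50→43/100; 6/25+33/100→57/100; 43/100+57/100→1. L = 133/50 ≈ 2.6600.
L − H = 2.6600 − 2.6190 = 0.041 bits.

0.041 bits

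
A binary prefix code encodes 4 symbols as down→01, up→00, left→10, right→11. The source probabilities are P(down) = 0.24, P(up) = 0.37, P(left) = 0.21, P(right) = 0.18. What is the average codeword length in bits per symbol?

2 bits/symbol

L̄ = Σ pᵢ·ℓᵢ = 0.24·2 + 0.37·2 + 0.21·2 + 0.18·2 = 2 bits/symbol.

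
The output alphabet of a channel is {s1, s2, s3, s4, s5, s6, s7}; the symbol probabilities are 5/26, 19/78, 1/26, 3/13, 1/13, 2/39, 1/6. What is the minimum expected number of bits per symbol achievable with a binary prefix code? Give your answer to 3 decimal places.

Repeatedly combine the two least-probable nodes; the expected code length is the sum of the merged weights.
merge 1/26 + 2/39 → 7/78
merge 1/13 + 7/78 → 1/6
merge 1/6 + 1/6 → 1/3
merge 5/26 + 3/13 → 11/26
merge 19/78 + 1/3 → 15/26
merge 11/26 + 15/26 → 1
L = 7/78 + 1/6 + 1/3 + 11/26 + 15/26 + 1 = 101/39 ≈ 2.590 bits/symbol.

2.590 bits/symbol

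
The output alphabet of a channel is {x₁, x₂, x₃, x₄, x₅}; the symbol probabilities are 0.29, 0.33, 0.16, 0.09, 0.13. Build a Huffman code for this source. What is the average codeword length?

Repeatedly combine the two least-probable nodes; the expected code length is the sum of the merged weights.
merge 9/100 + 13/100 → 11/50
merge 4/25 + 11/50 → 19/50
merge 29/100 + 33/100 → 31/50
merge 19/50 + 31/50 → 1
L = 11/50 + 19/50 + 31/50 + 1 = 111/50 = 2.22 bits/symbol.

2.22 bits/symbol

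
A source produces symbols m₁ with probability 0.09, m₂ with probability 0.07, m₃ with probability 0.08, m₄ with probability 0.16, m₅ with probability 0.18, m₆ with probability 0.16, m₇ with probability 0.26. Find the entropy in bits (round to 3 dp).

H = −Σ pᵢ log₂ pᵢ.
−0.09·log₂(0.09) = 0.3127
−0.07·log₂(0.07) = 0.2686
−0.08·log₂(0.08) = 0.2915
−0.16·log₂(0.16) = 0.4230
−0.18·log₂(0.18) = 0.4453
−0.16·log₂(0.16) = 0.4230
−0.26·log₂(0.26) = 0.5053
Sum ≈ 2.6693 → 2.669 bits.

2.669 bits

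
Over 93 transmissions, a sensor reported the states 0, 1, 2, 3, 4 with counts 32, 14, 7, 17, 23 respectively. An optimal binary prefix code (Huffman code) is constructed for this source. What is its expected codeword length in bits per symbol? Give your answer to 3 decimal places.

Probabilities are the counts divided by 93.
Repeatedly combine the two least-probable nodes; the expected code length is the sum of the merged weights.
merge 7/93 + 14/93 → 7/31
merge 17/93 + 7/31 → 38/93
merge 23/93 + 32/93 → 55/93
merge 38/93 + 55/93 → 1
L = 7/31 + 38/93 + 55/93 + 1 = 69/31 ≈ 2.226 bits/symbol.

2.226 bits/symbol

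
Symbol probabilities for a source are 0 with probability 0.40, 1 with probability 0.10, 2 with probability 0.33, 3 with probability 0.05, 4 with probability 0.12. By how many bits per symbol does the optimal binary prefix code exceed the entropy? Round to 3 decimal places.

Entropy H = −Σ p log₂ p ≈ 1.9720 bits.
Huffman merges: 1/20+1/10→3/20; 3/25+3/20→27/100; 27/100+33/100→3/5; 2/5+3/5→1. L = 101/50 ≈ 2.0200.
L − H = 2.0200 − 1.9720 = 0.048 bits.

0.048 bits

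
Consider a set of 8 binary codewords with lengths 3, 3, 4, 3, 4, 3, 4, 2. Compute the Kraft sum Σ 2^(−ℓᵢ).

With common denominator 2^4 = 16: Σ 2^(−ℓᵢ) = 2/16 + 2/16 + 1/16 + 2/16 + 1/16 + 2/16 + 1/16 + 4/16 = 15/16 = 0.9375.

0.9375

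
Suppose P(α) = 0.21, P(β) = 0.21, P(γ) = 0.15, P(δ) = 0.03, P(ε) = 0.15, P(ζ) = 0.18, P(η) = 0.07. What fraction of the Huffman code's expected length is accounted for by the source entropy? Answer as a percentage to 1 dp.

98.2%

Entropy H = −Σ p log₂ p ≈ 2.6324 bits.
Huffman merges: 3/100+7/100→1/10; 1/10+3/20→1/4; 3/20+9/50→33/100; 21/100+21/100→21/50; 1/4+33/100→29/50; 21/50+29/50→1. L = 67/25 ≈ 2.6800.
Efficiency = H/L = 2.6324/2.6800 = 98.2%.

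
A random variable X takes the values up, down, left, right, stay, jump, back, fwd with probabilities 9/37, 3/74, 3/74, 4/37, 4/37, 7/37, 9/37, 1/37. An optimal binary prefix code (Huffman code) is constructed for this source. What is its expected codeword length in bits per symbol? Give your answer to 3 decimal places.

2.689 bits/symbol

Repeatedly combine the two least-probable nodes; the expected code length is the sum of the merged weights.
merge 1/37 + 3/74 → 5/74
merge 3/74 + 5/74 → 4/37
merge 4/37 + 4/37 → 8/37
merge 4/37 + 7/37 → 11/37
merge 8/37 + 9/37 → 17/37
merge 9/37 + 11/37 → 20/37
merge 17/37 + 20/37 → 1
L = 5/74 + 4/37 + 8/37 + 11/37 + 17/37 + 20/37 + 1 = 199/74 ≈ 2.689 bits/symbol.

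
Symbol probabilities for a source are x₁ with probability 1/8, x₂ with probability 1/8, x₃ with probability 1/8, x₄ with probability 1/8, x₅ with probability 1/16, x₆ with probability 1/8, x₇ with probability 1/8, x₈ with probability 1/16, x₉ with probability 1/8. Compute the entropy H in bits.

3.125 bits

Each probability is a power of 1/2, so log₂(1/p) is an integer.
H = Σ p·log₂(1/p) = 1/8·3 + 1/8·3 + 1/8·3 + 1/8·3 + 1/16·4 + 1/8·3 + 1/8·3 + 1/16·4 + 1/8·3 = 3.125 bits.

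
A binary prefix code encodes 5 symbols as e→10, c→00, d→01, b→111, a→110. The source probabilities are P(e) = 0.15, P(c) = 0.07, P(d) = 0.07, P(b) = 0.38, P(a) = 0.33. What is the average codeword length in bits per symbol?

L̄ = Σ pᵢ·ℓᵢ = 0.15·2 + 0.07·2 + 0.07·2 + 0.38·3 + 0.33·3 = 2.71 bits/symbol.

2.71 bits/symbol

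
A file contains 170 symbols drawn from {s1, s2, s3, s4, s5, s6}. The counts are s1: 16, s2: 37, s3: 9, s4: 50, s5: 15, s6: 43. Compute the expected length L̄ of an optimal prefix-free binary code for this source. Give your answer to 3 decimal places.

Probabilities are the counts divided by 170.
Repeatedly combine the two least-probable nodes; the expected code length is the sum of the merged weights.
merge 9/170 + 3/34 → 12/85
merge 8/85 + 12/85 → 4/17
merge 37/170 + 4/17 → 77/170
merge 43/170 + 5/17 → 93/170
merge 77/170 + 93/170 → 1
L = 12/85 + 4/17 + 77/170 + 93/170 + 1 = 202/85 ≈ 2.376 bits/symbol.

2.376 bits/symbol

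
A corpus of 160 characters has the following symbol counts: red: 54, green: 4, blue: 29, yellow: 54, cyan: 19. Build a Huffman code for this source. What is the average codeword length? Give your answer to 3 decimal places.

Probabilities are the counts divided by 160.
Repeatedly combine the two least-probable nodes; the expected code length is the sum of the merged weights.
merge 1/40 + 19/160 → 23/160
merge 23/160 + 29/160 → 13/40
merge 13/40 + 27/80 → 53/80
merge 27/80 + 53/80 → 1
L = 23/160 + 13/40 + 53/80 + 1 = 341/160 ≈ 2.131 bits/symbol.

2.131 bits/symbol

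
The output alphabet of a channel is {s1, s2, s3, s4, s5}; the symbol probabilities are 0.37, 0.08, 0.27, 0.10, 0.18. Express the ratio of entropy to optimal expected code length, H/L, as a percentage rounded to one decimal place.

Entropy H = −Σ p log₂ p ≈ 2.1098 bits.
Huffman merges: 2/25+1/10→9/50; 9/50+9/50→9/25; 27/100+9/25→63/100; 37/100+63/100→1. L = 217/100 ≈ 2.1700.
Efficiency = H/L = 2.1098/2.1700 = 97.2%.

97.2%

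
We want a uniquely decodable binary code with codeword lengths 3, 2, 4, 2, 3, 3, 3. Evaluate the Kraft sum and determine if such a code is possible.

With common denominator 2^4 = 16: Σ 2^(−ℓᵢ) = 2/16 + 4/16 + 1/16 + 4/16 + 2/16 + 2/16 + 2/16 = 17/16 = 1.0625.
Kraft's inequality requires Σ ≤ 1; here Σ = 1.0625 > 1, so no such prefix code exists.

1.0625; no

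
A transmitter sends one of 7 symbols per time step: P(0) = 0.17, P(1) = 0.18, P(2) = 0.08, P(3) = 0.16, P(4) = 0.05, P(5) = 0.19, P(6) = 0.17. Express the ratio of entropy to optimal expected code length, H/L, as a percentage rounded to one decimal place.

97.8%

Entropy H = −Σ p log₂ p ≈ 2.7003 bits.
Huffman merges: 1/20+2/25→13/100; 13/100+4/25→29/100; 17/100+17/100→17/50; 9/50+19/100→37/100; 29/100+17/50→63/100; 37/100+63/100→1. L = 69/25 ≈ 2.7600.
Efficiency = H/L = 2.7003/2.7600 = 97.8%.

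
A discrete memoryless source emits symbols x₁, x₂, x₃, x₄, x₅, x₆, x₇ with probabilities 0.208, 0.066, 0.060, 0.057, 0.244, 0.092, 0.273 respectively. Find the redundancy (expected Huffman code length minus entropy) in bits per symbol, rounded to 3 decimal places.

0.016 bits

Entropy H = −Σ p log₂ p ≈ 2.5337 bits.
Huffman merges: 57/1000+3/50→117/1000; 33/500+23/250→79/500; 117/1000+79/500→11/40; 26/125+61/250→113/250; 273/1000+11/40→137/250; 113/250+137/250→1. L = 51/20 ≈ 2.5500.
L − H = 2.5500 − 2.5337 = 0.016 bits.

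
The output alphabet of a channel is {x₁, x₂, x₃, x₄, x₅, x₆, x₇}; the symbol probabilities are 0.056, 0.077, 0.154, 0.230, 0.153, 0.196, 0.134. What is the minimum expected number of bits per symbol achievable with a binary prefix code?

Repeatedly combine the two least-probable nodes; the expected code length is the sum of the merged weights.
merge 7/125 + 77/1000 → 133/1000
merge 133/1000 + 67/500 → 267/1000
merge 153/1000 + 77/500 → 307/1000
merge 49/250 + 23/100 → 213/500
merge 267/1000 + 307/1000 → 287/500
merge 213/500 + 287/500 → 1
L = 133/1000 + 267/1000 + 307/1000 + 213/500 + 287/500 + 1 = 2707/1000 = 2.707 bits/symbol.

2.707 bits/symbol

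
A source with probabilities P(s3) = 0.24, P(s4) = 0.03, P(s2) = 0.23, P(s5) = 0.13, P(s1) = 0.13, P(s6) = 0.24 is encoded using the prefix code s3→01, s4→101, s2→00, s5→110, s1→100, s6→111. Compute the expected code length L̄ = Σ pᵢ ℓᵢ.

L̄ = Σ pᵢ·ℓᵢ = 0.24·2 + 0.03·3 + 0.23·2 + 0.13·3 + 0.13·3 + 0.24·3 = 2.53 bits/symbol.

2.53 bits/symbol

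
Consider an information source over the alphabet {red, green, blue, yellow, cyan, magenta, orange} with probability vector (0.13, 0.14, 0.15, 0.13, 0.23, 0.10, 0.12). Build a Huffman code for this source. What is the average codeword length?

2.77 bits/symbol

Repeatedly combine the two least-probable nodes; the expected code length is the sum of the merged weights.
merge 1/10 + 3/25 → 11/50
merge 13/100 + 13/100 → 13/50
merge 7/50 + 3/20 → 29/100
merge 11/50 + 23/100 → 9/20
merge 13/50 + 29/100 → 11/20
merge 9/20 + 11/20 → 1
L = 11/50 + 13/50 + 29/100 + 9/20 + 11/20 + 1 = 277/100 = 2.77 bits/symbol.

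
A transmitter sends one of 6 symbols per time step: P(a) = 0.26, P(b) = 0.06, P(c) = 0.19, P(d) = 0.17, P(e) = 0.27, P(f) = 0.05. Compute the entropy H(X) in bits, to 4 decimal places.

2.3648 bits

H = −Σ pᵢ log₂ pᵢ.
−0.26·log₂(0.26) = 0.5053
−0.06·log₂(0.06) = 0.2435
−0.19·log₂(0.19) = 0.4552
−0.17·log₂(0.17) = 0.4346
−0.27·log₂(0.27) = 0.5100
−0.05·log₂(0.05) = 0.2161
Sum ≈ 2.3648 → 2.3648 bits.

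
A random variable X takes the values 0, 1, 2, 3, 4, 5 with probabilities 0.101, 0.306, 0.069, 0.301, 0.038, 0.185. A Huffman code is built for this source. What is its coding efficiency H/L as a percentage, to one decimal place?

Entropy H = −Σ p log₂ p ≈ 2.2740 bits.
Huffman merges: 19/500+69/1000→107/1000; 101/1000+107/1000→26/125; 37/200+26/125→393/1000; 301/1000+153/500→607/1000; 393/1000+607/1000→1. L = 463/200 ≈ 2.3150.
Efficiency = H/L = 2.2740/2.3150 = 98.2%.

98.2%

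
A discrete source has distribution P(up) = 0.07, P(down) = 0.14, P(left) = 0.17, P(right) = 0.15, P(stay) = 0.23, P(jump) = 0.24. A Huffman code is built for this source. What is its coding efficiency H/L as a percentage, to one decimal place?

Entropy H = −Σ p log₂ p ≈ 2.4926 bits.
Huffman merges: 7/100+7/50→21/100; 3/20+17/100→8/25; 21/100+23/100→11/25; 6/25+8/25→14/25; 11/25+14/25→1. L = 253/100 ≈ 2.5300.
Efficiency = H/L = 2.4926/2.5300 = 98.5%.

98.5%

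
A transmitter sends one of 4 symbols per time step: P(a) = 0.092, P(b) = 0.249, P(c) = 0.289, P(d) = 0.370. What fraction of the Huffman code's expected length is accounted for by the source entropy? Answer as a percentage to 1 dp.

94.6%

Entropy H = −Σ p log₂ p ≈ 1.8644 bits.
Huffman merges: 23/250+249/1000→341/1000; 289/1000+341/1000→63/100; 37/100+63/100→1. L = 1971/1000 ≈ 1.9710.
Efficiency = H/L = 1.8644/1.9710 = 94.6%.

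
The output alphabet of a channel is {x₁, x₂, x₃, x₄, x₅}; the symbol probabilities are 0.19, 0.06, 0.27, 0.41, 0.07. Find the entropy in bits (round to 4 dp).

H = −Σ pᵢ log₂ pᵢ.
−0.19·log₂(0.19) = 0.4552
−0.06·log₂(0.06) = 0.2435
−0.27·log₂(0.27) = 0.5100
−0.41·log₂(0.41) = 0.5274
−0.07·log₂(0.07) = 0.2686
Sum ≈ 2.0047 → 2.0047 bits.

2.0047 bits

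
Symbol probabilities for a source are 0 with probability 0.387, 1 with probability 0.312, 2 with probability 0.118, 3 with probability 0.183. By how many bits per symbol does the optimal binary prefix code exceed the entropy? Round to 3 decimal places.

0.048 bits

Entropy H = −Σ p log₂ p ≈ 1.8665 bits.
Huffman merges: 59/500+183/1000→301/1000; 301/1000+39/125→613/1000; 387/1000+613/1000→1. L = 957/500 ≈ 1.9140.
L − H = 1.9140 − 1.8665 = 0.048 bits.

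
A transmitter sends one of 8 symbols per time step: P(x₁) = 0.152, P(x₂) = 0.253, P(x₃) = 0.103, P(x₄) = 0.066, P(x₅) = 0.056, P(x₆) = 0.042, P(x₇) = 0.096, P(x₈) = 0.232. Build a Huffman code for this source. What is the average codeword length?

2.775 bits/symbol

Repeatedly combine the two least-probable nodes; the expected code length is the sum of the merged weights.
merge 21/500 + 7/125 → 49/500
merge 33/500 + 12/125 → 81/500
merge 49/500 + 103/1000 → 201/1000
merge 19/125 + 81/500 → 157/500
merge 201/1000 + 29/125 → 433/1000
merge 253/1000 + 157/500 → 567/1000
merge 433/1000 + 567/1000 → 1
L = 49/500 + 81/500 + 201/1000 + 157/500 + 433/1000 + 567/1000 + 1 = 111/40 = 2.775 bits/symbol.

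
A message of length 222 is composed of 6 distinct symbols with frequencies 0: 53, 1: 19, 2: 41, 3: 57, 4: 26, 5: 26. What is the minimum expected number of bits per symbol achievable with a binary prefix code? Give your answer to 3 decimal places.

Probabilities are the counts divided by 222.
Repeatedly combine the two least-probable nodes; the expected code length is the sum of the merged weights.
merge 19/222 + 13/111 → 15/74
merge 13/111 + 41/222 → 67/222
merge 15/74 + 53/222 → 49/111
merge 19/74 + 67/222 → 62/111
merge 49/111 + 62/111 → 1
L = 15/74 + 67/222 + 49/111 + 62/111 + 1 = 278/111 ≈ 2.505 bits/symbol.

2.505 bits/symbol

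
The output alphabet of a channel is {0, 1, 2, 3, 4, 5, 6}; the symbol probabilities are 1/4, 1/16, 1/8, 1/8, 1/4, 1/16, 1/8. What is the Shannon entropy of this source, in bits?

2.625 bits

Each probability is a power of 1/2, so log₂(1/p) is an integer.
H = Σ p·log₂(1/p) = 1/4·2 + 1/16·4 + 1/8·3 + 1/8·3 + 1/4·2 + 1/16·4 + 1/8·3 = 2.625 bits.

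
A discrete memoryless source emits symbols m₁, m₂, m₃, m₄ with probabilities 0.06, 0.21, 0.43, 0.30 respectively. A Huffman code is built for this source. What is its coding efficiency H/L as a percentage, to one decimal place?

95.7%

Entropy H = −Σ p log₂ p ≈ 1.7610 bits.
Huffman merges: 3/50+21/100→27/100; 27/100+3/10→57/100; 43/100+57/100→1. L = 46/25 ≈ 1.8400.
Efficiency = H/L = 1.7610/1.8400 = 95.7%.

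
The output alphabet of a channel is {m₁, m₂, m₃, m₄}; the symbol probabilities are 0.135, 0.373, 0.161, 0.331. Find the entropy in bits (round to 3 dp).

1.873 bits

H = −Σ pᵢ log₂ pᵢ.
−0.135·log₂(0.135) = 0.3900
−0.373·log₂(0.373) = 0.5307
−0.161·log₂(0.161) = 0.4242
−0.331·log₂(0.331) = 0.5280
Sum ≈ 1.8729 → 1.873 bits.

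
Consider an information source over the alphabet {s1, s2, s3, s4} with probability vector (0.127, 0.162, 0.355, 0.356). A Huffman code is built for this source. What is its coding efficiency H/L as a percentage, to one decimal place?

96.4%

Entropy H = −Σ p log₂ p ≈ 1.8644 bits.
Huffman merges: 127/1000+81/500→289/1000; 289/1000+71/200→161/250; 89/250+161/250→1. L = 1933/1000 ≈ 1.9330.
Efficiency = H/L = 1.8644/1.9330 = 96.4%.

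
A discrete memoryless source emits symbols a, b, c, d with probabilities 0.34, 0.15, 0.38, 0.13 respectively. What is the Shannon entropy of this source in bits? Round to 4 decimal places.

H = −Σ pᵢ log₂ pᵢ.
−0.34·log₂(0.34) = 0.5292
−0.15·log₂(0.15) = 0.4105
−0.38·log₂(0.38) = 0.5305
−0.13·log₂(0.13) = 0.3826
Sum ≈ 1.8528 → 1.8528 bits.

1.8528 bits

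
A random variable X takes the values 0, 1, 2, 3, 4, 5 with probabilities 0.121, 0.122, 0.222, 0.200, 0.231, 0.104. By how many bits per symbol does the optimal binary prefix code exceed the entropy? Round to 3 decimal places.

Entropy H = −Σ p log₂ p ≈ 2.5133 bits.
Huffman merges: 13/125+121/1000→9/40; 61/500+1/5→161/500; 111/500+9/40→447/1000; 231/1000+161/500→553/1000; 447/1000+553/1000→1. L = 2547/1000 ≈ 2.5470.
L − H = 2.5470 − 2.5133 = 0.034 bits.

0.034 bits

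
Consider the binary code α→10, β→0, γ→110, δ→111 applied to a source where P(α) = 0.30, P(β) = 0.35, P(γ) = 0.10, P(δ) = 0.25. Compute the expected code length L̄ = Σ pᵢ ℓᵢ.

2 bits/symbol

L̄ = Σ pᵢ·ℓᵢ = 0.30·2 + 0.35·1 + 0.10·3 + 0.25·3 = 2 bits/symbol.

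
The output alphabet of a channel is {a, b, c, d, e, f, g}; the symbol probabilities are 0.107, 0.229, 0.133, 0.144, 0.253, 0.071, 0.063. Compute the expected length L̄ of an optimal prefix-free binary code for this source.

2.652 bits/symbol

Repeatedly combine the two least-probable nodes; the expected code length is the sum of the merged weights.
merge 63/1000 + 71/1000 → 67/500
merge 107/1000 + 133/1000 → 6/25
merge 67/500 + 18/125 → 139/500
merge 229/1000 + 6/25 → 469/1000
merge 253/1000 + 139/500 → 531/1000
merge 469/1000 + 531/1000 → 1
L = 67/500 + 6/25 + 139/500 + 469/1000 + 531/1000 + 1 = 663/250 = 2.652 bits/symbol.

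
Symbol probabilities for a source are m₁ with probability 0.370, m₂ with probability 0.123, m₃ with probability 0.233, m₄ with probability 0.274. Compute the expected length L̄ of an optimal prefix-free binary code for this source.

Repeatedly combine the two least-probable nodes; the expected code length is the sum of the merged weights.
merge 123/1000 + 233/1000 → 89/250
merge 137/500 + 89/250 → 63/100
merge 37/100 + 63/100 → 1
L = 89/250 + 63/100 + 1 = 993/500 = 1.986 bits/symbol.

1.986 bits/symbol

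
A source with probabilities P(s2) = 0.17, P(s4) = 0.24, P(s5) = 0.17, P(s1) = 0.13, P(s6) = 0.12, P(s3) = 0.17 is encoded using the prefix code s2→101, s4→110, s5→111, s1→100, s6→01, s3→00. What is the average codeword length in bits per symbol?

L̄ = Σ pᵢ·ℓᵢ = 0.17·3 + 0.24·3 + 0.17·3 + 0.13·3 + 0.12·2 + 0.17·2 = 2.71 bits/symbol.

2.71 bits/symbol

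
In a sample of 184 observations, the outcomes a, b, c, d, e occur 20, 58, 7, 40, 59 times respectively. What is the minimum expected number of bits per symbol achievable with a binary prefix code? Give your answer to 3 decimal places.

2.147 bits/symbol

Probabilities are the counts divided by 184.
Repeatedly combine the two least-probable nodes; the expected code length is the sum of the merged weights.
merge 7/184 + 5/46 → 27/184
merge 27/184 + 5/23 → 67/184
merge 29/92 + 59/184 → 117/184
merge 67/184 + 117/184 → 1
L = 27/184 + 67/184 + 117/184 + 1 = 395/184 ≈ 2.147 bits/symbol.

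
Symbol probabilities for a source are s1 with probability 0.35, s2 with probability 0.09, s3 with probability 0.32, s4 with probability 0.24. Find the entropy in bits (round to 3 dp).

H = −Σ pᵢ log₂ pᵢ.
−0.35·log₂(0.35) = 0.5301
−0.09·log₂(0.09) = 0.3127
−0.32·log₂(0.32) = 0.5260
−0.24·log₂(0.24) = 0.4941
Sum ≈ 1.8629 → 1.863 bits.

1.863 bits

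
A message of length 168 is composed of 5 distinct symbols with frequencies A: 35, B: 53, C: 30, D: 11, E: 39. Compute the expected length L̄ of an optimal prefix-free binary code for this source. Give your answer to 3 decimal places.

Probabilities are the counts divided by 168.
Repeatedly combine the two least-probable nodes; the expected code length is the sum of the merged weights.
merge 11/168 + 5/28 → 41/168
merge 5/24 + 13/56 → 37/84
merge 41/168 + 53/168 → 47/84
merge 37/84 + 47/84 → 1
L = 41/168 + 37/84 + 47/84 + 1 = 377/168 ≈ 2.244 bits/symbol.

2.244 bits/symbol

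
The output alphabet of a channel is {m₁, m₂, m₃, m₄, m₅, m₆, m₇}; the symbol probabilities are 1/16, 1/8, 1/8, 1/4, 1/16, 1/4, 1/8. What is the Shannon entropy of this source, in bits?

Each probability is a power of 1/2, so log₂(1/p) is an integer.
H = Σ p·log₂(1/p) = 1/16·4 + 1/8·3 + 1/8·3 + 1/4·2 + 1/16·4 + 1/4·2 + 1/8·3 = 2.625 bits.

2.625 bits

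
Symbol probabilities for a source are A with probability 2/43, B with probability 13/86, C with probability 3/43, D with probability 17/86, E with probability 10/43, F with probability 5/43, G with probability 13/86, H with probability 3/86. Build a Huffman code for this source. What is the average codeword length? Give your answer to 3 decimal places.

Repeatedly combine the two least-probable nodes; the expected code length is the sum of the merged weights.
merge 3/86 + 2/43 → 7/86
merge 3/43 + 7/86 → 13/86
merge 5/43 + 13/86 → 23/86
merge 13/86 + 13/86 → 13/43
merge 17/86 + 10/43 → 37/86
merge 23/86 + 13/43 → 49/86
merge 37/86 + 49/86 → 1
L = 7/86 + 13/86 + 23/86 + 13/43 + 37/86 + 49/86 + 1 = 241/86 ≈ 2.802 bits/symbol.

2.802 bits/symbol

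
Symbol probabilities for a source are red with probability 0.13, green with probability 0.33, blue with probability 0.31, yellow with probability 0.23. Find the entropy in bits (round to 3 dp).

H = −Σ pᵢ log₂ pᵢ.
−0.13·log₂(0.13) = 0.3826
−0.33·log₂(0.33) = 0.5278
−0.31·log₂(0.31) = 0.5238
−0.23·log₂(0.23) = 0.4877
Sum ≈ 1.9219 → 1.922 bits.

1.922 bits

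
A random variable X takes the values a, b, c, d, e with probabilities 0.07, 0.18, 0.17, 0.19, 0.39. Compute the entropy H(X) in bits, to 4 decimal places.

2.1335 bits

H = −Σ pᵢ log₂ pᵢ.
−0.07·log₂(0.07) = 0.2686
−0.18·log₂(0.18) = 0.4453
−0.17·log₂(0.17) = 0.4346
−0.19·log₂(0.19) = 0.4552
−0.39·log₂(0.39) = 0.5298
Sum ≈ 2.1335 → 2.1335 bits.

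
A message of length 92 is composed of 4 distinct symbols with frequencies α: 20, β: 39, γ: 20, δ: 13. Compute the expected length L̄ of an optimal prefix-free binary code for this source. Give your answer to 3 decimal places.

Probabilities are the counts divided by 92.
Repeatedly combine the two least-probable nodes; the expected code length is the sum of the merged weights.
merge 13/92 + 5/23 → 33/92
merge 5/23 + 33/92 → 53/92
merge 39/92 + 53/92 → 1
L = 33/92 + 53/92 + 1 = 89/46 ≈ 1.935 bits/symbol.

1.935 bits/symbol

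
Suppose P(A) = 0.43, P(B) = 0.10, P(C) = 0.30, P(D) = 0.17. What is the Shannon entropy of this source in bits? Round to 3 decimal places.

H = −Σ pᵢ log₂ pᵢ.
−0.43·log₂(0.43) = 0.5236
−0.10·log₂(0.10) = 0.3322
−0.30·log₂(0.30) = 0.5211
−0.17·log₂(0.17) = 0.4346
Sum ≈ 1.8114 → 1.811 bits.

1.811 bits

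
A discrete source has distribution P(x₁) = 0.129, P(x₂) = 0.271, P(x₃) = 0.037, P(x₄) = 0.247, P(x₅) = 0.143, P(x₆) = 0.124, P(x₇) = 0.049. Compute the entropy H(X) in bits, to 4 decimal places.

H = −Σ pᵢ log₂ pᵢ.
−0.129·log₂(0.129) = 0.3811
−0.271·log₂(0.271) = 0.5105
−0.037·log₂(0.037) = 0.1760
−0.247·log₂(0.247) = 0.4983
−0.143·log₂(0.143) = 0.4012
−0.124·log₂(0.124) = 0.3734
−0.049·log₂(0.049) = 0.2132
Sum ≈ 2.5538 → 2.5538 bits.

2.5538 bits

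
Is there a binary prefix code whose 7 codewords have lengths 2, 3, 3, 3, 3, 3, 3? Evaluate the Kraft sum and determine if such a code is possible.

1; yes

With common denominator 2^3 = 8: Σ 2^(−ℓᵢ) = 2/8 + 1/8 + 1/8 + 1/8 + 1/8 + 1/8 + 1/8 = 8/8 = 1.
Kraft's inequality requires Σ ≤ 1; here Σ = 1 ≤ 1, so such a prefix code exists.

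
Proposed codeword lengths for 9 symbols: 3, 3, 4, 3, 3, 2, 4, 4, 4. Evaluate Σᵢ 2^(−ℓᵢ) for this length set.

With common denominator 2^4 = 16: Σ 2^(−ℓᵢ) = 2/16 + 2/16 + 1/16 + 2/16 + 2/16 + 4/16 + 1/16 + 1/16 + 1/16 = 16/16 = 1.

1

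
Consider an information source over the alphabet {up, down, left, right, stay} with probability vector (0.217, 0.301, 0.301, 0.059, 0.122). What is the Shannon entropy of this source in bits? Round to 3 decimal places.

2.132 bits

H = −Σ pᵢ log₂ pᵢ.
−0.217·log₂(0.217) = 0.4783
−0.301·log₂(0.301) = 0.5214
−0.301·log₂(0.301) = 0.5214
−0.059·log₂(0.059) = 0.2409
−0.122·log₂(0.122) = 0.3703
Sum ≈ 2.1323 → 2.132 bits.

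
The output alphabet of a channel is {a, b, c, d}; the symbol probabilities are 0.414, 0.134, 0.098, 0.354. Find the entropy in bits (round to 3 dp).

1.774 bits

H = −Σ pᵢ log₂ pᵢ.
−0.414·log₂(0.414) = 0.5267
−0.134·log₂(0.134) = 0.3886
−0.098·log₂(0.098) = 0.3284
−0.354·log₂(0.354) = 0.5304
Sum ≈ 1.7741 → 1.774 bits.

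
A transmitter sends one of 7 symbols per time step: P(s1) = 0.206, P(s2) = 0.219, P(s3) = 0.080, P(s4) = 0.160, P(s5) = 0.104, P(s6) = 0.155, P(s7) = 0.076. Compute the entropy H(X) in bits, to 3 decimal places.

2.703 bits

H = −Σ pᵢ log₂ pᵢ.
−0.206·log₂(0.206) = 0.4695
−0.219·log₂(0.219) = 0.4798
−0.080·log₂(0.080) = 0.2915
−0.160·log₂(0.160) = 0.4230
−0.104·log₂(0.104) = 0.3396
−0.155·log₂(0.155) = 0.4169
−0.076·log₂(0.076) = 0.2826
Sum ≈ 2.7029 → 2.703 bits.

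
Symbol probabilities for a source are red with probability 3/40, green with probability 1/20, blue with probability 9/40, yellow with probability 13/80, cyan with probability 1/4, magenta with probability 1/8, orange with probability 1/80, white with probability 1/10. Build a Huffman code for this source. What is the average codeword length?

Repeatedly combine the two least-probable nodes; the expected code length is the sum of the merged weights.
merge 1/80 + 1/20 → 1/16
merge 1/16 + 3/40 → 11/80
merge 1/10 + 1/8 → 9/40
merge 11/80 + 13/80 → 3/10
merge 9/40 + 9/40 → 9/20
merge 1/4 + 3/10 → 11/20
merge 9/20 + 11/20 → 1
L = 1/16 + 11/80 + 9/40 + 3/10 + 9/20 + 11/20 + 1 = 109/40 = 2.725 bits/symbol.

2.725 bits/symbol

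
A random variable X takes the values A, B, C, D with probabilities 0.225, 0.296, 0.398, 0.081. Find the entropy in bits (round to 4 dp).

1.8268 bits

H = −Σ pᵢ log₂ pᵢ.
−0.225·log₂(0.225) = 0.4842
−0.296·log₂(0.296) = 0.5199
−0.398·log₂(0.398) = 0.5290
−0.081·log₂(0.081) = 0.2937
Sum ≈ 1.8268 → 1.8268 bits.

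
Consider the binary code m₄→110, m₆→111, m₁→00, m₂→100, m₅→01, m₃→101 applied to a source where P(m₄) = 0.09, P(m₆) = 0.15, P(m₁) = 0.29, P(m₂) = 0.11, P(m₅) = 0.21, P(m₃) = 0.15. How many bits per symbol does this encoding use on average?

2.5 bits/symbol

L̄ = Σ pᵢ·ℓᵢ = 0.09·3 + 0.15·3 + 0.29·2 + 0.11·3 + 0.21·2 + 0.15·3 = 2.5 bits/symbol.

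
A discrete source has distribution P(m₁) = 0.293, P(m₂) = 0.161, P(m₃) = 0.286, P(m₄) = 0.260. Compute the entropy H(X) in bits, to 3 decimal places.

1.965 bits

H = −Σ pᵢ log₂ pᵢ.
−0.293·log₂(0.293) = 0.5189
−0.161·log₂(0.161) = 0.4242
−0.286·log₂(0.286) = 0.5165
−0.260·log₂(0.260) = 0.5053
Sum ≈ 1.9649 → 1.965 bits.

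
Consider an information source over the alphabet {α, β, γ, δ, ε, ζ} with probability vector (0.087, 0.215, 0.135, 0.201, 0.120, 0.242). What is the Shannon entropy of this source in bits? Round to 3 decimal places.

H = −Σ pᵢ log₂ pᵢ.
−0.087·log₂(0.087) = 0.3065
−0.215·log₂(0.215) = 0.4768
−0.135·log₂(0.135) = 0.3900
−0.201·log₂(0.201) = 0.4653
−0.120·log₂(0.120) = 0.3671
−0.242·log₂(0.242) = 0.4954
Sum ≈ 2.5010 → 2.501 bits.

2.501 bits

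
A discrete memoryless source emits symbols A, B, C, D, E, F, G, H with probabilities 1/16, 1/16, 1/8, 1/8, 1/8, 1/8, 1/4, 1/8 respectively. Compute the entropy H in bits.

2.875 bits

Each probability is a power of 1/2, so log₂(1/p) is an integer.
H = Σ p·log₂(1/p) = 1/16·4 + 1/16·4 + 1/8·3 + 1/8·3 + 1/8·3 + 1/8·3 + 1/4·2 + 1/8·3 = 2.875 bits.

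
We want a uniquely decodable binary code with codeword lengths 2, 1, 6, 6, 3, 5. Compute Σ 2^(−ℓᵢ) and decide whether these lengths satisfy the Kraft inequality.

With common denominator 2^6 = 64: Σ 2^(−ℓᵢ) = 16/64 + 32/64 + 1/64 + 1/64 + 8/64 + 2/64 = 60/64 = 0.9375.
Kraft's inequality requires Σ ≤ 1; here Σ = 0.9375 ≤ 1, so such a prefix code exists.

0.9375; yes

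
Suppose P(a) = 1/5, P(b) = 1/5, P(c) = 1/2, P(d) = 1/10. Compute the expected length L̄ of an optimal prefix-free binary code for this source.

1.8 bits/symbol

Repeatedly combine the two least-probable nodes; the expected code length is the sum of the merged weights.
merge 1/10 + 1/5 → 3/10
merge 1/5 + 3/10 → 1/2
merge 1/2 + 1/2 → 1
L = 3/10 + 1/2 + 1 = 9/5 = 1.8 bits/symbol.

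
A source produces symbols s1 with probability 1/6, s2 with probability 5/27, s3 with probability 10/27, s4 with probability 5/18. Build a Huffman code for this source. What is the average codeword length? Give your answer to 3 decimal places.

Repeatedly combine the two least-probable nodes; the expected code length is the sum of the merged weights.
merge 1/6 + 5/27 → 19/54
merge 5/18 + 19/54 → 17/27
merge 10/27 + 17/27 → 1
L = 19/54 + 17/27 + 1 = 107/54 ≈ 1.981 bits/symbol.

1.981 bits/symbol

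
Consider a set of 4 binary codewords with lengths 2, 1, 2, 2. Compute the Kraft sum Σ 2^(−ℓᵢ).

With common denominator 2^2 = 4: Σ 2^(−ℓᵢ) = 1/4 + 2/4 + 1/4 + 1/4 = 5/4 = 1.25.

1.25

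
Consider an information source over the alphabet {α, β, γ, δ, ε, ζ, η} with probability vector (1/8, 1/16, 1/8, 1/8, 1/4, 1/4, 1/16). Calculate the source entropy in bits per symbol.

Each probability is a power of 1/2, so log₂(1/p) is an integer.
H = Σ p·log₂(1/p) = 1/8·3 + 1/16·4 + 1/8·3 + 1/8·3 + 1/4·2 + 1/4·2 + 1/16·4 = 2.625 bits.

2.625 bits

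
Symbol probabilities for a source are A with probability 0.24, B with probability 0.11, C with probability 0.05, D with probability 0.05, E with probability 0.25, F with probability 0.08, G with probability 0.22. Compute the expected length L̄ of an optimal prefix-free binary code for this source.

2.57 bits/symbol

Repeatedly combine the two least-probable nodes; the expected code length is the sum of the merged weights.
merge 1/20 + 1/20 → 1/10
merge 2/25 + 1/10 → 9/50
merge 11/100 + 9/50 → 29/100
merge 11/50 + 6/25 → 23/50
merge 1/4 + 29/100 → 27/50
merge 23/50 + 27/50 → 1
L = 1/10 + 9/50 + 29/100 + 23/50 + 27/50 + 1 = 257/100 = 2.57 bits/symbol.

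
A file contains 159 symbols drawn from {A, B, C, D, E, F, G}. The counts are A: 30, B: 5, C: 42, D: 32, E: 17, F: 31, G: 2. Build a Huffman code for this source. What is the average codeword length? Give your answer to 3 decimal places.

Probabilities are the counts divided by 159.
Repeatedly combine the two least-probable nodes; the expected code length is the sum of the merged weights.
merge 2/159 + 5/159 → 7/159
merge 7/159 + 17/159 → 8/53
merge 8/53 + 10/53 → 18/53
merge 31/159 + 32/159 → 21/53
merge 14/53 + 18/53 → 32/53
merge 21/53 + 32/53 → 1
L = 7/159 + 8/53 + 18/53 + 21/53 + 32/53 + 1 = 403/159 ≈ 2.535 bits/symbol.

2.535 bits/symbol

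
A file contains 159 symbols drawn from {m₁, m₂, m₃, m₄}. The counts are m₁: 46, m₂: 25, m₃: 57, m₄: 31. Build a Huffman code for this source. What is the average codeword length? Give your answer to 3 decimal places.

Probabilities are the counts divided by 159.
Repeatedly combine the two least-probable nodes; the expected code length is the sum of the merged weights.
merge 25/159 + 31/159 → 56/159
merge 46/159 + 56/159 → 34/53
merge 19/53 + 34/53 → 1
L = 56/159 + 34/53 + 1 = 317/159 ≈ 1.994 bits/symbol.

1.994 bits/symbol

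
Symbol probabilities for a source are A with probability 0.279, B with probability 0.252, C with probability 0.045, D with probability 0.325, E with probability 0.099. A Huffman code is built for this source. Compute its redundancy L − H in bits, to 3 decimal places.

0.070 bits

Entropy H = −Σ p log₂ p ≈ 2.0735 bits.
Huffman merges: 9/200+99/1000→18/125; 18/125+63/250→99/250; 279/1000+13/40→151/250; 99/250+151/250→1. L = 268/125 ≈ 2.1440.
L − H = 2.1440 − 2.0735 = 0.070 bits.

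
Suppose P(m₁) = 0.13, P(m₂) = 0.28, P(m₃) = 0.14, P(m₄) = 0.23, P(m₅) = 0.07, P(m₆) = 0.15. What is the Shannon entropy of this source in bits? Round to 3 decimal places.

2.461 bits

H = −Σ pᵢ log₂ pᵢ.
−0.13·log₂(0.13) = 0.3826
−0.28·log₂(0.28) = 0.5142
−0.14·log₂(0.14) = 0.3971
−0.23·log₂(0.23) = 0.4877
−0.07·log₂(0.07) = 0.2686
−0.15·log₂(0.15) = 0.4105
Sum ≈ 2.4607 → 2.461 bits.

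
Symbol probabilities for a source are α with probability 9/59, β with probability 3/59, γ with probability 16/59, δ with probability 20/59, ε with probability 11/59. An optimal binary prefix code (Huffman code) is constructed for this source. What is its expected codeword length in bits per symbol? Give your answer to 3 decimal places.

Repeatedly combine the two least-probable nodes; the expected code length is the sum of the merged weights.
merge 3/59 + 9/59 → 12/59
merge 11/59 + 12/59 → 23/59
merge 16/59 + 20/59 → 36/59
merge 23/59 + 36/59 → 1
L = 12/59 + 23/59 + 36/59 + 1 = 130/59 ≈ 2.203 bits/symbol.

2.203 bits/symbol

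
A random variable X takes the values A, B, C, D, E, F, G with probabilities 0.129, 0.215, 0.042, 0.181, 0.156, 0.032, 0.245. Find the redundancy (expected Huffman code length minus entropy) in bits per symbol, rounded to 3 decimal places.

Entropy H = −Σ p log₂ p ≈ 2.5705 bits.
Huffman merges: 4/125+21/500→37/500; 37/500+129/1000→203/1000; 39/250+181/1000→337/1000; 203/1000+43/200→209/500; 49/200+337/1000→291/500; 209/500+291/500→1. L = 1307/500 ≈ 2.6140.
L − H = 2.6140 − 2.5705 = 0.043 bits.

0.043 bits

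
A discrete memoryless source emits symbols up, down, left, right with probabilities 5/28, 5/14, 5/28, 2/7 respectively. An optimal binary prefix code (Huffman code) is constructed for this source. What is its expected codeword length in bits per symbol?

2 bits/symbol

Repeatedly combine the two least-probable nodes; the expected code length is the sum of the merged weights.
merge 5/28 + 5/28 → 5/14
merge 2/7 + 5/14 → 9/14
merge 5/14 + 9/14 → 1
L = 5/14 + 9/14 + 1 = 2 bits/symbol.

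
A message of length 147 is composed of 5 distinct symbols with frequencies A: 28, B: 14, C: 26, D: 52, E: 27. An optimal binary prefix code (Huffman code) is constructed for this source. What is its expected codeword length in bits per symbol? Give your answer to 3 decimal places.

2.272 bits/symbol

Probabilities are the counts divided by 147.
Repeatedly combine the two least-probable nodes; the expected code length is the sum of the merged weights.
merge 2/21 + 26/147 → 40/147
merge 9/49 + 4/21 → 55/147
merge 40/147 + 52/147 → 92/147
merge 55/147 + 92/147 → 1
L = 40/147 + 55/147 + 92/147 + 1 = 334/147 ≈ 2.272 bits/symbol.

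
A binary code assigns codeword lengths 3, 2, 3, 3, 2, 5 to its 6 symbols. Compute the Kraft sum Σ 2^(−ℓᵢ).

With common denominator 2^5 = 32: Σ 2^(−ℓᵢ) = 4/32 + 8/32 + 4/32 + 4/32 + 8/32 + 1/32 = 29/32 = 0.90625.

0.90625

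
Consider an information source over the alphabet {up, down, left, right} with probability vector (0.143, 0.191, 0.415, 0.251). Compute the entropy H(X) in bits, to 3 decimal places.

1.885 bits

H = −Σ pᵢ log₂ pᵢ.
−0.143·log₂(0.143) = 0.4012
−0.191·log₂(0.191) = 0.4562
−0.415·log₂(0.415) = 0.5266
−0.251·log₂(0.251) = 0.5006
Sum ≈ 1.8845 → 1.885 bits.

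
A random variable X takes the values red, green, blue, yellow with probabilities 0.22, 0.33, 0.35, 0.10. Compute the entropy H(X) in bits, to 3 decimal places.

H = −Σ pᵢ log₂ pᵢ.
−0.22·log₂(0.22) = 0.4806
−0.33·log₂(0.33) = 0.5278
−0.35·log₂(0.35) = 0.5301
−0.10·log₂(0.10) = 0.3322
Sum ≈ 1.8707 → 1.871 bits.

1.871 bits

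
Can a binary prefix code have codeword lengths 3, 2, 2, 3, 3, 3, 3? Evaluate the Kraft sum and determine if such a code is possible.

With common denominator 2^3 = 8: Σ 2^(−ℓᵢ) = 1/8 + 2/8 + 2/8 + 1/8 + 1/8 + 1/8 + 1/8 = 9/8 = 1.125.
Kraft's inequality requires Σ ≤ 1; here Σ = 1.125 > 1, so no such prefix code exists.

1.125; no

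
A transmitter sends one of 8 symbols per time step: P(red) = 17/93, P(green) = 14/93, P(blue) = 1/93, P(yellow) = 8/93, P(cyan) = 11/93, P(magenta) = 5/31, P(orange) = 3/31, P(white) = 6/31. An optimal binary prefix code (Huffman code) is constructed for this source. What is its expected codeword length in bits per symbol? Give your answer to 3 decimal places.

2.903 bits/symbol

Repeatedly combine the two least-probable nodes; the expected code length is the sum of the merged weights.
merge 1/93 + 8/93 → 3/31
merge 3/31 + 3/31 → 6/31
merge 11/93 + 14/93 → 25/93
merge 5/31 + 17/93 → 32/93
merge 6/31 + 6/31 → 12/31
merge 25/93 + 32/93 → 19/31
merge 12/31 + 19/31 → 1
L = 3/31 + 6/31 + 25/93 + 32/93 + 12/31 + 19/31 + 1 = 90/31 ≈ 2.903 bits/symbol.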